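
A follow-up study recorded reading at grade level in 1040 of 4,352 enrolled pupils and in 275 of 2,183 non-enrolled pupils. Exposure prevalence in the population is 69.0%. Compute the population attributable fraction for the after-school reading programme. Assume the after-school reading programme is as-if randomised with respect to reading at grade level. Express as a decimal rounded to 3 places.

p₁ = P(outcome | exposed) = 1040/4352 = 0.23897
p₀ = P(outcome | unexposed) = 275/2183 = 0.12597
Overall risk P(Y=1) = π·p₁ + (1−π)·p₀ = 0.69×0.23897 + 0.31×0.12597 = 0.20394.
Under exogeneity, PAF = [P(Y=1) − p₀] / P(Y=1).
PAF = (0.20394 − 0.12597) / 0.20394 ≈ 0.3823

PAF ≈ 0.382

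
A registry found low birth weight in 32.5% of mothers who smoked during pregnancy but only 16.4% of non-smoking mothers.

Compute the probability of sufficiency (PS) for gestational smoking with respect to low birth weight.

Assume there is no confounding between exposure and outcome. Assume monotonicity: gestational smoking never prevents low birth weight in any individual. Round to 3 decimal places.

p₁ = 0.325, p₀ = 0.164.
Under exogeneity and monotonicity, PS = (p₁ − p₀) / (1 − p₀).
PS = (0.325 − 0.164) / (1 − 0.164) = 0.161 / 0.836 ≈ 0.1926

PS ≈ 0.193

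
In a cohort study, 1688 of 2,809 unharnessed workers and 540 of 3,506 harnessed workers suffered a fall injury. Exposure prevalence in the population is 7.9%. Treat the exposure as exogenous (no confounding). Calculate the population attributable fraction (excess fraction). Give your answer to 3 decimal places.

p₁ = P(outcome | exposed) = 1688/2809 = 0.60093
p₀ = P(outcome | unexposed) = 540/3506 = 0.15402
Overall risk P(Y=1) = π·p₁ + (1−π)·p₀ = 0.079×0.60093 + 0.921×0.15402 = 0.18933.
Under exogeneity, PAF = [P(Y=1) − p₀] / P(Y=1).
PAF = (0.18933 − 0.15402) / 0.18933 ≈ 0.1865

PAF ≈ 0.186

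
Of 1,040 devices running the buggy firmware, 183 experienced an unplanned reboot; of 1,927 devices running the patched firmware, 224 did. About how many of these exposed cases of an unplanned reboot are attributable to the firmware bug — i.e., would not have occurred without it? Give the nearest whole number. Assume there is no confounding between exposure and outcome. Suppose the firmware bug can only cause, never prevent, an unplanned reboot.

about 62 cases

p₁ = P(outcome | exposed) = 183/1040 = 0.17596
p₀ = P(outcome | unexposed) = 224/1927 = 0.11624
PN = (p₁ − p₀)/p₁ = (0.17596 − 0.11624) / 0.17596 ≈ 0.33938.
Attributable cases ≈ PN × (exposed cases) = 0.33938 × 183 ≈ 62.11.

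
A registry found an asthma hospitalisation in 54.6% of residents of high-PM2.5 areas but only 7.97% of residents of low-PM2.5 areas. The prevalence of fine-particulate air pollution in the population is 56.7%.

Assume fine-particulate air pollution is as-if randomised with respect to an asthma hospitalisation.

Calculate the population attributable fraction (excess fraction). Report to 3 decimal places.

p₁ = 0.546, p₀ = 0.0797.
Overall risk P(Y=1) = π·p₁ + (1−π)·p₀ = 0.567×0.546 + 0.433×0.0797 = 0.34409.
Under exogeneity, PAF = [P(Y=1) − p₀] / P(Y=1).
PAF = (0.34409 − 0.0797) / 0.34409 ≈ 0.7684

PAF ≈ 0.768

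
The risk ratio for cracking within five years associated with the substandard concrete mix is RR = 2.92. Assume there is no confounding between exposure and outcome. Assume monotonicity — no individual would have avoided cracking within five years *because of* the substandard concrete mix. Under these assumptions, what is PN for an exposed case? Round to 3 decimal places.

PN ≈ 0.658

Under exogeneity and monotonicity, PN = (RR − 1) / RR = 1 − 1/RR.
PN = (2.92 − 1) / 2.92 = 1.92 / 2.92 ≈ 0.6575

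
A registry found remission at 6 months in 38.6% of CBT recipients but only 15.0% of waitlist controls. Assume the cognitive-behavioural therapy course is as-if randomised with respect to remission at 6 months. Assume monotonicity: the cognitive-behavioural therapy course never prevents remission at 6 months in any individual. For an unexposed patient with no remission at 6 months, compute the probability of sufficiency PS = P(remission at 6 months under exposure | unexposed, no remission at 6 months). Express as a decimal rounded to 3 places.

p₁ = 0.386, p₀ = 0.15.
Under exogeneity and monotonicity, PS = (p₁ − p₀) / (1 − p₀).
PS = (0.386 − 0.15) / (1 − 0.15) = 0.236 / 0.85 ≈ 0.2776

PS ≈ 0.278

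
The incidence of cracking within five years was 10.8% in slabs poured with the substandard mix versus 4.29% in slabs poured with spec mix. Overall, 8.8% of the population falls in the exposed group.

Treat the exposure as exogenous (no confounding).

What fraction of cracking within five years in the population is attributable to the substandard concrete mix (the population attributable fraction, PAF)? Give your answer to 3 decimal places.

p₁ = 0.108, p₀ = 0.0429.
Overall risk P(Y=1) = π·p₁ + (1−π)·p₀ = 0.088×0.108 + 0.912×0.0429 = 0.048629.
Under exogeneity, PAF = [P(Y=1) − p₀] / P(Y=1).
PAF = (0.048629 − 0.0429) / 0.048629 ≈ 0.1178

PAF ≈ 0.118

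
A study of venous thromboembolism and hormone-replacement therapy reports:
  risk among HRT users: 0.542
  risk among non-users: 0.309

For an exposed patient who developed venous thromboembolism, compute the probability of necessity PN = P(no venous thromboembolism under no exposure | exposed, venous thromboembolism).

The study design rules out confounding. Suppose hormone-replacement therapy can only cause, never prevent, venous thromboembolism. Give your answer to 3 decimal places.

Let p₁ = 0.542, p₀ = 0.309.
Under exogeneity and monotonicity, PN = (p₁ − p₀) / p₁.
PN = (0.542 − 0.309) / 0.542 = 0.233 / 0.542 ≈ 0.4299

PN ≈ 0.430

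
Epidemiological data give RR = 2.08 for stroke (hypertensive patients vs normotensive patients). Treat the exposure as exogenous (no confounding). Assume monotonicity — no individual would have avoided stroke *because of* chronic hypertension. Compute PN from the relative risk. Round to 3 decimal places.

Under exogeneity and monotonicity, PN = (RR − 1) / RR = 1 − 1/RR.
PN = (2.08 − 1) / 2.08 = 1.08 / 2.08 ≈ 0.5192

PN ≈ 0.519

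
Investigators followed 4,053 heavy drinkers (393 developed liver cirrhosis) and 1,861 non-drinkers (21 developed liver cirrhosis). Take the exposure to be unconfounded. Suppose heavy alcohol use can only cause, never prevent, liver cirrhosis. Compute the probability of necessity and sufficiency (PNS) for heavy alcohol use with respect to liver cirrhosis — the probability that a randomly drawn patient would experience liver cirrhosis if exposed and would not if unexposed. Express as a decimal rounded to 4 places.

p₁ = P(outcome | exposed) = 393/4053 = 0.096965
p₀ = P(outcome | unexposed) = 21/1861 = 0.011284
Under exogeneity and monotonicity, PNS = p₁ − p₀.
PNS = 0.096965 − 0.011284 = 0.085681

PNS ≈ 0.0857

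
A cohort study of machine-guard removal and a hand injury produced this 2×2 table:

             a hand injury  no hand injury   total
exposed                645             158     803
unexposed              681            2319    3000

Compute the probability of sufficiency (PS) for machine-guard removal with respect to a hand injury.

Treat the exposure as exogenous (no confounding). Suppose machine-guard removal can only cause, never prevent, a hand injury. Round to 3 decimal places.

PS ≈ 0.745

p₁ = P(outcome | exposed) = 645/803 = 0.80324
p₀ = P(outcome | unexposed) = 681/3000 = 0.227
Under exogeneity and monotonicity, PS = (p₁ − p₀) / (1 − p₀).
PS = (0.80324 − 0.227) / (1 − 0.227) = 0.57624 / 0.773 ≈ 0.7455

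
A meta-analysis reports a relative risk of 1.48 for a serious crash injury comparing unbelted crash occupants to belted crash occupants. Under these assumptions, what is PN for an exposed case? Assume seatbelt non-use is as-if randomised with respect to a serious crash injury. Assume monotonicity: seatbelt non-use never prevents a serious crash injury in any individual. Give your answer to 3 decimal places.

Under exogeneity and monotonicity, PN = (RR − 1) / RR = 1 − 1/RR.
PN = (1.48 − 1) / 1.48 = 0.48 / 1.48 ≈ 0.3243

PN ≈ 0.324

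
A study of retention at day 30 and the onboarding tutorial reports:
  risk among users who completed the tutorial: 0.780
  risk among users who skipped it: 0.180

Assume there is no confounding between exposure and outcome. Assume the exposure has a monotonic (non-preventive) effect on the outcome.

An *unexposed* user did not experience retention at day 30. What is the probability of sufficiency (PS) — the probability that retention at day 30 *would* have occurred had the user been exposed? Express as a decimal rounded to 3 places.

PS ≈ 0.732

Let p₁ = 0.78, p₀ = 0.18.
Under exogeneity and monotonicity, PS = (p₁ − p₀) / (1 − p₀).
PS = (0.78 − 0.18) / (1 − 0.18) = 0.6 / 0.82 ≈ 0.7317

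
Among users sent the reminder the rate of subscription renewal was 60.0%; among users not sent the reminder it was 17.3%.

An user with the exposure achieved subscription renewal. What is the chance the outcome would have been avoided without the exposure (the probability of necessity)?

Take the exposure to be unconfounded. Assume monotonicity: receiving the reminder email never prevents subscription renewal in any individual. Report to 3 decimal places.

PN ≈ 0.712

p₁ = 0.6, p₀ = 0.173.
Under exogeneity and monotonicity, PN = (p₁ − p₀) / p₁.
PN = (0.6 − 0.173) / 0.6 = 0.427 / 0.6 ≈ 0.7117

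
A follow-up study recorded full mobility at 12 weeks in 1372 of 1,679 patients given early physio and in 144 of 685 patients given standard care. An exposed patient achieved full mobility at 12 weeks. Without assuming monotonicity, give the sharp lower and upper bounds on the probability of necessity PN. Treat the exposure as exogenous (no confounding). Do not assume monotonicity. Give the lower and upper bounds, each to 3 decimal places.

0.743 ≤ PN ≤ 0.967

p₁ = P(outcome | exposed) = 1372/1679 = 0.81715
p₀ = P(outcome | unexposed) = 144/685 = 0.21022
Under exogeneity alone the bounds on PN are max{0,(p₁−p₀)/p₁} ≤ PN ≤ min{1,(1−p₀)/p₁}.
  lower = (p₁ − p₀)/p₁ = 0.60693 / 0.81715 ≈ 0.7427
  upper = min{1, (1 − p₀)/p₁} = 0.78978 / 0.81715 ≈ 0.9665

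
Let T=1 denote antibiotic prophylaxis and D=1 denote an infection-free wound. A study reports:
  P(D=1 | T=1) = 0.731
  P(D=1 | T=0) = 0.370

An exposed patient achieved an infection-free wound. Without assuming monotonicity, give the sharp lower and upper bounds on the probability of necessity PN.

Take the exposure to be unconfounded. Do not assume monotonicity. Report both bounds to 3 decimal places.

0.494 ≤ PN ≤ 0.862

Let p₁ = 0.731, p₀ = 0.37.
Under exogeneity alone the bounds on PN are max{0,(p₁−p₀)/p₁} ≤ PN ≤ min{1,(1−p₀)/p₁}.
  lower = (p₁ − p₀)/p₁ = 0.361 / 0.731 ≈ 0.4938
  upper = min{1, (1 − p₀)/p₁} = 0.63 / 0.731 ≈ 0.8618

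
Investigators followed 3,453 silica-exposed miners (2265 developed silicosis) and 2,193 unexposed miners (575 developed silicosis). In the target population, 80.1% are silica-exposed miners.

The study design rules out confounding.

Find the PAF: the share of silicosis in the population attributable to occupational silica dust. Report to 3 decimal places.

p₁ = P(outcome | exposed) = 2265/3453 = 0.65595
p₀ = P(outcome | unexposed) = 575/2193 = 0.2622
Overall risk P(Y=1) = π·p₁ + (1−π)·p₀ = 0.801×0.65595 + 0.199×0.2622 = 0.57759.
Under exogeneity, PAF = [P(Y=1) − p₀] / P(Y=1).
PAF = (0.57759 − 0.2622) / 0.57759 ≈ 0.5461

PAF ≈ 0.546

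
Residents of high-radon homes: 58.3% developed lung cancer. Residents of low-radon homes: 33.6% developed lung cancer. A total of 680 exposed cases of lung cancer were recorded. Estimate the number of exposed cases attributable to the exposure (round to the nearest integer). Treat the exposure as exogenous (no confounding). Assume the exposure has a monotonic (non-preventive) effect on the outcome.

p₁ = 0.583, p₀ = 0.336.
PN = (p₁ − p₀)/p₁ = (0.583 − 0.336) / 0.583 ≈ 0.42367.
Attributable cases ≈ PN × (exposed cases) = 0.42367 × 680 ≈ 288.10.

about 288 cases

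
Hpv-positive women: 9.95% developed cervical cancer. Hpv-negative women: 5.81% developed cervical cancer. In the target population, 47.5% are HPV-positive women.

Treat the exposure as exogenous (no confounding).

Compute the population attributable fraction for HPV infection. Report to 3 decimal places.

PAF ≈ 0.253

p₁ = 0.0995, p₀ = 0.0581.
Overall risk P(Y=1) = π·p₁ + (1−π)·p₀ = 0.475×0.0995 + 0.525×0.0581 = 0.077765.
Under exogeneity, PAF = [P(Y=1) − p₀] / P(Y=1).
PAF = (0.077765 − 0.0581) / 0.077765 ≈ 0.2529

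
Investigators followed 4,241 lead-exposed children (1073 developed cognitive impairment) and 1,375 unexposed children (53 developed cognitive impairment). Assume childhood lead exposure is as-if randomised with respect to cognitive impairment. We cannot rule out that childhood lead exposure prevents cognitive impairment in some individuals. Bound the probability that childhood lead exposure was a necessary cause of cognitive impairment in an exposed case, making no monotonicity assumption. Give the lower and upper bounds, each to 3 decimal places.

p₁ = P(outcome | exposed) = 1073/4241 = 0.25301
p₀ = P(outcome | unexposed) = 53/1375 = 0.038545
Under exogeneity alone the bounds on PN are max{0,(p₁−p₀)/p₁} ≤ PN ≤ min{1,(1−p₀)/p₁}.
  lower = (p₁ − p₀)/p₁ = 0.21446 / 0.25301 ≈ 0.8477
  upper = min{1, (1 − p₀)/p₁} = 0.96145 / 0.25301 ≈ 3.8001 → capped at 1

0.848 ≤ PN ≤ 1.000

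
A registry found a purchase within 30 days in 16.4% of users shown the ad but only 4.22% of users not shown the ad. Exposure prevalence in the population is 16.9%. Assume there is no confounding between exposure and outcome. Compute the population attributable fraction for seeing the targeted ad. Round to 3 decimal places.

PAF ≈ 0.328

p₁ = 0.164, p₀ = 0.0422.
Overall risk P(Y=1) = π·p₁ + (1−π)·p₀ = 0.169×0.164 + 0.831×0.0422 = 0.062784.
Under exogeneity, PAF = [P(Y=1) − p₀] / P(Y=1).
PAF = (0.062784 − 0.0422) / 0.062784 ≈ 0.3279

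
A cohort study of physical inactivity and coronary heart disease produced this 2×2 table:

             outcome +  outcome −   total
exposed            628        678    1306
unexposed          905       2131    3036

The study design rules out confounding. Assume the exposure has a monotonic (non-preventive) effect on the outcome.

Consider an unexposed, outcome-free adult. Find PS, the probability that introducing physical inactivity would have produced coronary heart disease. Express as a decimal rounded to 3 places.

p₁ = P(outcome | exposed) = 628/1306 = 0.48086
p₀ = P(outcome | unexposed) = 905/3036 = 0.29809
Under exogeneity and monotonicity, PS = (p₁ − p₀) / (1 − p₀).
PS = (0.48086 − 0.29809) / (1 − 0.29809) = 0.18277 / 0.70191 ≈ 0.2604

PS ≈ 0.260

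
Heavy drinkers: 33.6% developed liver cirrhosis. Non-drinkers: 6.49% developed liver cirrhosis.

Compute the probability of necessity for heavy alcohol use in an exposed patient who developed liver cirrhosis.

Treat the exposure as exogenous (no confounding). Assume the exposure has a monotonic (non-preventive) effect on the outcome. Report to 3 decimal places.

p₁ = 0.336, p₀ = 0.0649.
Under exogeneity and monotonicity, PN = (p₁ − p₀) / p₁.
PN = (0.336 − 0.0649) / 0.336 = 0.2711 / 0.336 ≈ 0.8068

PN ≈ 0.807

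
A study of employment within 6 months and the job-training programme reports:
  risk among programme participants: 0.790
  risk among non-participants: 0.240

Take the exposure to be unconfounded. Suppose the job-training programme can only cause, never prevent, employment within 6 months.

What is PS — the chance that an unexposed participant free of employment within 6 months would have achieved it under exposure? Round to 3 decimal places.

PS ≈ 0.724

Let p₁ = 0.79, p₀ = 0.24.
Under exogeneity and monotonicity, PS = (p₁ − p₀) / (1 − p₀).
PS = (0.79 − 0.24) / (1 − 0.24) = 0.55 / 0.76 ≈ 0.7237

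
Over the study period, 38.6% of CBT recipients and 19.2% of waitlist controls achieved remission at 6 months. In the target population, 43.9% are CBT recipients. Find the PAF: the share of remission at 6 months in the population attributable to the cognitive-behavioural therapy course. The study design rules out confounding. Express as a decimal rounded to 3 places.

PAF ≈ 0.307

p₁ = 0.386, p₀ = 0.192.
Overall risk P(Y=1) = π·p₁ + (1−π)·p₀ = 0.439×0.386 + 0.561×0.192 = 0.27717.
Under exogeneity, PAF = [P(Y=1) − p₀] / P(Y=1).
PAF = (0.27717 − 0.192) / 0.27717 ≈ 0.3073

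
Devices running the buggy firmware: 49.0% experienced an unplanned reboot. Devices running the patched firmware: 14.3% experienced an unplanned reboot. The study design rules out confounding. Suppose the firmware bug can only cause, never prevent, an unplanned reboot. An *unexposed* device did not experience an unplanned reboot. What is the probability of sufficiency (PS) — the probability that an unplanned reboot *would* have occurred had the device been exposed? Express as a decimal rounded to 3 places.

PS ≈ 0.405

p₁ = 0.49, p₀ = 0.143.
Under exogeneity and monotonicity, PS = (p₁ − p₀) / (1 − p₀).
PS = (0.49 − 0.143) / (1 − 0.143) = 0.347 / 0.857 ≈ 0.4049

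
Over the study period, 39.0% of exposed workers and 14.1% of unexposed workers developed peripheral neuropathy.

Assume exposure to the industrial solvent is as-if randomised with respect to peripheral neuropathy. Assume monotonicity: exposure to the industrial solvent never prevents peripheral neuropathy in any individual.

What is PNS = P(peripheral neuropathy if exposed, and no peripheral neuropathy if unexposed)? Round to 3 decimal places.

p₁ = 0.39, p₀ = 0.141.
Under exogeneity and monotonicity, PNS = p₁ − p₀.
PNS = 0.39 − 0.141 = 0.249

PNS ≈ 0.249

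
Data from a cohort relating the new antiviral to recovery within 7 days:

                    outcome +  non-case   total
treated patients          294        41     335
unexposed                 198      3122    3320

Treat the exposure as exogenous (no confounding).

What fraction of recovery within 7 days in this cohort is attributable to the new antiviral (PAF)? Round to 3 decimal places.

PAF ≈ 0.557

p₁ = P(outcome | exposed) = 294/335 = 0.87761
p₀ = P(outcome | unexposed) = 198/3320 = 0.059639
Exposure prevalence π = 335/3655 = 0.091655; overall risk P(Y=1) = 0.13461.
Under exogeneity, PAF = [P(Y=1) − p₀]/P(Y=1).
PAF = (0.13461 − 0.059639) / 0.13461 ≈ 0.5570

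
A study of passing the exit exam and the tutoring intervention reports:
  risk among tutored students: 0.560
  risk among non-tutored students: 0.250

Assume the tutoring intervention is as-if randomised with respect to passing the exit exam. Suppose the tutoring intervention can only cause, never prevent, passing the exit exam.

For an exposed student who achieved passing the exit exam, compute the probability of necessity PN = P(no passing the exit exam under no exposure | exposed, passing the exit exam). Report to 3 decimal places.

PN ≈ 0.554

Let p₁ = 0.56, p₀ = 0.25.
Under exogeneity and monotonicity, PN = (p₁ − p₀) / p₁.
PN = (0.56 − 0.25) / 0.56 = 0.31 / 0.56 ≈ 0.5536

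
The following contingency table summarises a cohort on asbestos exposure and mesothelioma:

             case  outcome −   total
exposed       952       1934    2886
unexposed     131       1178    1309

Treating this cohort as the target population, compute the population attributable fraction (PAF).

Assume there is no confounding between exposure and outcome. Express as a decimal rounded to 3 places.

p₁ = P(outcome | exposed) = 952/2886 = 0.32987
p₀ = P(outcome | unexposed) = 131/1309 = 0.10008
Exposure prevalence π = 2886/4195 = 0.68796; overall risk P(Y=1) = 0.25816.
Under exogeneity, PAF = [P(Y=1) − p₀]/P(Y=1).
PAF = (0.25816 − 0.10008) / 0.25816 ≈ 0.6124

PAF ≈ 0.612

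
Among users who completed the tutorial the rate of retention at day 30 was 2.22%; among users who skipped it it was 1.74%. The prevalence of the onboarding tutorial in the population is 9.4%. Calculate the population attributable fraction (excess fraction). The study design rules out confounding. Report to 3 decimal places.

PAF ≈ 0.025

p₁ = 0.0222, p₀ = 0.0174.
Overall risk P(Y=1) = π·p₁ + (1−π)·p₀ = 0.094×0.0222 + 0.906×0.0174 = 0.017851.
Under exogeneity, PAF = [P(Y=1) − p₀] / P(Y=1).
PAF = (0.017851 − 0.0174) / 0.017851 ≈ 0.0253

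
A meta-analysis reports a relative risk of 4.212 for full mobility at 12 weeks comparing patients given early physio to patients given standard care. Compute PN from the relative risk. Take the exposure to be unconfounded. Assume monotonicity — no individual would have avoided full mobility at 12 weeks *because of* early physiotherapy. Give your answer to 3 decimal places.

Under exogeneity and monotonicity, PN = (RR − 1) / RR = 1 − 1/RR.
PN = (4.212 − 1) / 4.212 = 3.212 / 4.212 ≈ 0.7626

PN ≈ 0.763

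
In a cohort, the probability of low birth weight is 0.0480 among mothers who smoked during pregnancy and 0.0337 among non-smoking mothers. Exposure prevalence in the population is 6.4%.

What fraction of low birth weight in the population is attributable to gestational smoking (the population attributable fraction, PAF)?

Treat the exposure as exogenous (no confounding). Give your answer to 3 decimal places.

Let p₁ = 0.048, p₀ = 0.0337.
Overall risk P(Y=1) = π·p₁ + (1−π)·p₀ = 0.064×0.048 + 0.936×0.0337 = 0.034615.
Under exogeneity, PAF = [P(Y=1) − p₀] / P(Y=1).
PAF = (0.034615 − 0.0337) / 0.034615 ≈ 0.0264

PAF ≈ 0.026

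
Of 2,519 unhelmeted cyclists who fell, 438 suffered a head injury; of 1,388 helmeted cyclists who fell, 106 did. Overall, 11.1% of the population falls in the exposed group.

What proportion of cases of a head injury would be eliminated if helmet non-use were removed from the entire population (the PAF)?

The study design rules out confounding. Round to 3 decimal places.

PAF ≈ 0.124

p₁ = P(outcome | exposed) = 438/2519 = 0.17388
p₀ = P(outcome | unexposed) = 106/1388 = 0.076369
Overall risk P(Y=1) = π·p₁ + (1−π)·p₀ = 0.111×0.17388 + 0.889×0.076369 = 0.087192.
Under exogeneity, PAF = [P(Y=1) − p₀] / P(Y=1).
PAF = (0.087192 − 0.076369) / 0.087192 ≈ 0.1241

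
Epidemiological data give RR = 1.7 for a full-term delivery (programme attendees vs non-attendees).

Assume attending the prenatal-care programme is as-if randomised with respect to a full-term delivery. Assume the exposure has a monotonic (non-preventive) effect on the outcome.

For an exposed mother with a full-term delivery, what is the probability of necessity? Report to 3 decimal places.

PN ≈ 0.412

Under exogeneity and monotonicity, PN = (RR − 1) / RR = 1 − 1/RR.
PN = (1.7 − 1) / 1.7 = 0.7 / 1.7 ≈ 0.4118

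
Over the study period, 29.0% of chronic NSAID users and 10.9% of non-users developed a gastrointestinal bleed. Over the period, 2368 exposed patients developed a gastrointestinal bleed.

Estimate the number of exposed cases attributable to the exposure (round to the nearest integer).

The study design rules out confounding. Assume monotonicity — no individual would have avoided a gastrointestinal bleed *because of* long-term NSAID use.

p₁ = 0.29, p₀ = 0.109.
PN = (p₁ − p₀)/p₁ = (0.29 − 0.109) / 0.29 ≈ 0.62414.
Attributable cases ≈ PN × (exposed cases) = 0.62414 × 2368 ≈ 1477.96.

about 1478 cases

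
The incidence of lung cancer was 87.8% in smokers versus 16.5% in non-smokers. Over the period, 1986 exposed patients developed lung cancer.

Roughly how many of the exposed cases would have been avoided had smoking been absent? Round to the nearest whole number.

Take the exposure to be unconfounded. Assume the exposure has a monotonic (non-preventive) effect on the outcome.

about 1613 cases

p₁ = 0.878, p₀ = 0.165.
PN = (p₁ − p₀)/p₁ = (0.878 − 0.165) / 0.878 ≈ 0.81207.
Attributable cases ≈ PN × (exposed cases) = 0.81207 × 1986 ≈ 1612.78.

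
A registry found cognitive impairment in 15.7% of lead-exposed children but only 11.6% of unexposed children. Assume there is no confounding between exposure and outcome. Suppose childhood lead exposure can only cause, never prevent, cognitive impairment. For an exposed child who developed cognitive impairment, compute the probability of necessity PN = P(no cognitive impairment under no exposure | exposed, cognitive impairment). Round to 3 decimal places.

p₁ = 0.157, p₀ = 0.116.
Under exogeneity and monotonicity, PN = (p₁ − p₀) / p₁.
PN = (0.157 − 0.116) / 0.157 = 0.041 / 0.157 ≈ 0.2611

PN ≈ 0.261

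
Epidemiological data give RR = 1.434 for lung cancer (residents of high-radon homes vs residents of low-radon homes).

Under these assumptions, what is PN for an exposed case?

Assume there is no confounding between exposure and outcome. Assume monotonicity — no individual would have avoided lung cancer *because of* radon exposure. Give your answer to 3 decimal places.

PN ≈ 0.303

Under exogeneity and monotonicity, PN = (RR − 1) / RR = 1 − 1/RR.
PN = (1.434 − 1) / 1.434 = 0.434 / 1.434 ≈ 0.3026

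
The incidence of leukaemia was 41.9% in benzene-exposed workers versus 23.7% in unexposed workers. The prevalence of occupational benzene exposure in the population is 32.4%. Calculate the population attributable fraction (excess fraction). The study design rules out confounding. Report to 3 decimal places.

p₁ = 0.419, p₀ = 0.237.
Overall risk P(Y=1) = π·p₁ + (1−π)·p₀ = 0.324×0.419 + 0.676×0.237 = 0.29597.
Under exogeneity, PAF = [P(Y=1) − p₀] / P(Y=1).
PAF = (0.29597 − 0.237) / 0.29597 ≈ 0.1992

PAF ≈ 0.199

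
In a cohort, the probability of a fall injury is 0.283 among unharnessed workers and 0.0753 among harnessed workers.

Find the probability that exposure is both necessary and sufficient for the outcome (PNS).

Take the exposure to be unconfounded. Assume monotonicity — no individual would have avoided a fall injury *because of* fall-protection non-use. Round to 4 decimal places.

Let p₁ = 0.283, p₀ = 0.0753.
Under exogeneity and monotonicity, PNS = p₁ − p₀.
PNS = 0.283 − 0.0753 = 0.2077

PNS ≈ 0.2077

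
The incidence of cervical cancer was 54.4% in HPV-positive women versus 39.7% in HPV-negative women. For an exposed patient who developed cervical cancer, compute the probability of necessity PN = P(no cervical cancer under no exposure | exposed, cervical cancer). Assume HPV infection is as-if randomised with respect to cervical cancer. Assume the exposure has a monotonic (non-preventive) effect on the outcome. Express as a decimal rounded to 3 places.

p₁ = 0.544, p₀ = 0.397.
Under exogeneity and monotonicity, PN = (p₁ − p₀) / p₁.
PN = (0.544 − 0.397) / 0.544 = 0.147 / 0.544 ≈ 0.2702

PN ≈ 0.270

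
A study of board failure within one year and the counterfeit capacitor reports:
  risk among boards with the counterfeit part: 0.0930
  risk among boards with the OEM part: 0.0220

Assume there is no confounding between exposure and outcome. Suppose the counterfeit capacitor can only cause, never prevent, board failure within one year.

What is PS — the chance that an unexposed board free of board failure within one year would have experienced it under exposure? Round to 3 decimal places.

PS ≈ 0.073

Let p₁ = 0.093, p₀ = 0.022.
Under exogeneity and monotonicity, PS = (p₁ − p₀) / (1 − p₀).
PS = (0.093 − 0.022) / (1 − 0.022) = 0.071 / 0.978 ≈ 0.0726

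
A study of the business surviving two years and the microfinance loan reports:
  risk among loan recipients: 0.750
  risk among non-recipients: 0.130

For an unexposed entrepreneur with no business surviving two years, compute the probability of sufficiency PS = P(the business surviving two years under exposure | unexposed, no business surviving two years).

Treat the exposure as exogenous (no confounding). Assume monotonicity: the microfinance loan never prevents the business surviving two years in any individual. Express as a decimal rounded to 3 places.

Let p₁ = 0.75, p₀ = 0.13.
Under exogeneity and monotonicity, PS = (p₁ − p₀) / (1 − p₀).
PS = (0.75 − 0.13) / (1 − 0.13) = 0.62 / 0.87 ≈ 0.7126

PS ≈ 0.713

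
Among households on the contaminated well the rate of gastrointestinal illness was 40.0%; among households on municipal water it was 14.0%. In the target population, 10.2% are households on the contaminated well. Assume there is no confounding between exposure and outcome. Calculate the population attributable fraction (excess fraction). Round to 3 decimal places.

PAF ≈ 0.159

p₁ = 0.4, p₀ = 0.14.
Overall risk P(Y=1) = π·p₁ + (1−π)·p₀ = 0.102×0.4 + 0.898×0.14 = 0.16652.
Under exogeneity, PAF = [P(Y=1) − p₀] / P(Y=1).
PAF = (0.16652 − 0.14) / 0.16652 ≈ 0.1593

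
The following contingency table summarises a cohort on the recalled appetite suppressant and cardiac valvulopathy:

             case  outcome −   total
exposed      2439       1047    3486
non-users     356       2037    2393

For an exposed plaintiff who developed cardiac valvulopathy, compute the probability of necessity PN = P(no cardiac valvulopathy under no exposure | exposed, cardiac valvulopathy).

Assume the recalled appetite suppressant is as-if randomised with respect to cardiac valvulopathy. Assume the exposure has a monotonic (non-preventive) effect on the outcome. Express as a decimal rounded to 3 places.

PN ≈ 0.787

p₁ = P(outcome | exposed) = 2439/3486 = 0.69966
p₀ = P(outcome | unexposed) = 356/2393 = 0.14877
Under exogeneity and monotonicity, PN = (p₁ − p₀)/p₁.
PN = (0.69966 − 0.14877) / 0.69966 ≈ 0.7874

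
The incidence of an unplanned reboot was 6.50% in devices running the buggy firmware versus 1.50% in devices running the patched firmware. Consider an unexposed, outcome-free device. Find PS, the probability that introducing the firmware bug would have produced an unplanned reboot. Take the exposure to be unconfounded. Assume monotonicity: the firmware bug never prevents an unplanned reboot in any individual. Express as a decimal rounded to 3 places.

p₁ = 0.065, p₀ = 0.015.
Under exogeneity and monotonicity, PS = (p₁ − p₀) / (1 − p₀).
PS = (0.065 − 0.015) / (1 − 0.015) = 0.05 / 0.985 ≈ 0.0508

PS ≈ 0.051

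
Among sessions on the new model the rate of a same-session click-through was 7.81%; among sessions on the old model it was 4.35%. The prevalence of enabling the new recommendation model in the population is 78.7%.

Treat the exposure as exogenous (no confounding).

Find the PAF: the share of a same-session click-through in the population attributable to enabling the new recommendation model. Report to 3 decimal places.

p₁ = 0.0781, p₀ = 0.0435.
Overall risk P(Y=1) = π·p₁ + (1−π)·p₀ = 0.787×0.0781 + 0.213×0.0435 = 0.07073.
Under exogeneity, PAF = [P(Y=1) − p₀] / P(Y=1).
PAF = (0.07073 − 0.0435) / 0.07073 ≈ 0.3850

PAF ≈ 0.385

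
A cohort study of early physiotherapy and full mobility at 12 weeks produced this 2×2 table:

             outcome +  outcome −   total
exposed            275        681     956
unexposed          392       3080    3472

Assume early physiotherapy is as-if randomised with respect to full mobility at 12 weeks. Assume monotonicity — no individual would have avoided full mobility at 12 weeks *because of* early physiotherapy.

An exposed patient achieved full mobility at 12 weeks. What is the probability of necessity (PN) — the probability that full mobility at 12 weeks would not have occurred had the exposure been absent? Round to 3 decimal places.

p₁ = P(outcome | exposed) = 275/956 = 0.28766
p₀ = P(outcome | unexposed) = 392/3472 = 0.1129
Under exogeneity and monotonicity, PN = (p₁ − p₀)/p₁.
PN = (0.28766 − 0.1129) / 0.28766 ≈ 0.6075

PN ≈ 0.608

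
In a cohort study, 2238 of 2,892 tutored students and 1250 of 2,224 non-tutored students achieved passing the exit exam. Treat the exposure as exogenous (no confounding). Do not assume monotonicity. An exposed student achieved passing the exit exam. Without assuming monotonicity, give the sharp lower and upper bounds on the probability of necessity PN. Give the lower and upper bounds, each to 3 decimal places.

0.274 ≤ PN ≤ 0.566

p₁ = P(outcome | exposed) = 2238/2892 = 0.77386
p₀ = P(outcome | unexposed) = 1250/2224 = 0.56205
Under exogeneity alone the bounds on PN are max{0,(p₁−p₀)/p₁} ≤ PN ≤ min{1,(1−p₀)/p₁}.
  lower = (p₁ − p₀)/p₁ = 0.21181 / 0.77386 ≈ 0.2737
  upper = min{1, (1 − p₀)/p₁} = 0.43795 / 0.77386 ≈ 0.5659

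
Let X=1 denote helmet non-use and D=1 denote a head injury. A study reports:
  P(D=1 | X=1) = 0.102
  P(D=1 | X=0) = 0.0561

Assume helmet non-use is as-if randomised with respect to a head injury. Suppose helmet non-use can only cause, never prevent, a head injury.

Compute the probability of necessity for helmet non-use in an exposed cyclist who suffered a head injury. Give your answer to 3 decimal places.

PN ≈ 0.450

Let p₁ = 0.102, p₀ = 0.0561.
Under exogeneity and monotonicity, PN = (p₁ − p₀) / p₁.
PN = (0.102 − 0.0561) / 0.102 = 0.0459 / 0.102 ≈ 0.4500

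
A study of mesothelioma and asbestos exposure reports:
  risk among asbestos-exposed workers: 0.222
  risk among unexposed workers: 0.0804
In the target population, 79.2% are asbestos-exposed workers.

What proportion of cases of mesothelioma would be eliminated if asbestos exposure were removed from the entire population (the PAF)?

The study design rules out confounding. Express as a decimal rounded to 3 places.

Let p₁ = 0.222, p₀ = 0.0804.
Overall risk P(Y=1) = π·p₁ + (1−π)·p₀ = 0.792×0.222 + 0.208×0.0804 = 0.19255.
Under exogeneity, PAF = [P(Y=1) − p₀] / P(Y=1).
PAF = (0.19255 − 0.0804) / 0.19255 ≈ 0.5824

PAF ≈ 0.582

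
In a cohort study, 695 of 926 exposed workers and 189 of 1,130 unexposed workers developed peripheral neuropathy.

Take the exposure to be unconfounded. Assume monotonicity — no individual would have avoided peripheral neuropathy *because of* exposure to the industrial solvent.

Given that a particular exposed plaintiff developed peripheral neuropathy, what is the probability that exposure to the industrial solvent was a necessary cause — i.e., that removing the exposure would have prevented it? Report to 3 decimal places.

p₁ = P(outcome | exposed) = 695/926 = 0.75054
p₀ = P(outcome | unexposed) = 189/1130 = 0.16726
Under exogeneity and monotonicity, PN = (p₁ − p₀) / p₁.
PN = (0.75054 − 0.16726) / 0.75054 = 0.58328 / 0.75054 ≈ 0.7772

PN ≈ 0.777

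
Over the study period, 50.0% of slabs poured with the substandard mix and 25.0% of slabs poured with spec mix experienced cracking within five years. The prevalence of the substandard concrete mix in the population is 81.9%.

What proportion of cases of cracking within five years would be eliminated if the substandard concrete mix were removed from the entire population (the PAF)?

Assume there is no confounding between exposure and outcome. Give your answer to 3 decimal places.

PAF ≈ 0.450

p₁ = 0.5, p₀ = 0.25.
Overall risk P(Y=1) = π·p₁ + (1−π)·p₀ = 0.819×0.5 + 0.181×0.25 = 0.45475.
Under exogeneity, PAF = [P(Y=1) − p₀] / P(Y=1).
PAF = (0.45475 − 0.25) / 0.45475 ≈ 0.4502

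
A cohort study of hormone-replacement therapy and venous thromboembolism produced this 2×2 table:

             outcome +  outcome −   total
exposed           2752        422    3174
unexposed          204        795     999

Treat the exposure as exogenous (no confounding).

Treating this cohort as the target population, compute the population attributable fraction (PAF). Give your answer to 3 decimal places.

p₁ = P(outcome | exposed) = 2752/3174 = 0.86704
p₀ = P(outcome | unexposed) = 204/999 = 0.2042
Exposure prevalence π = 3174/4173 = 0.7606; overall risk P(Y=1) = 0.70836.
Under exogeneity, PAF = [P(Y=1) − p₀]/P(Y=1).
PAF = (0.70836 − 0.2042) / 0.70836 ≈ 0.7117

PAF ≈ 0.712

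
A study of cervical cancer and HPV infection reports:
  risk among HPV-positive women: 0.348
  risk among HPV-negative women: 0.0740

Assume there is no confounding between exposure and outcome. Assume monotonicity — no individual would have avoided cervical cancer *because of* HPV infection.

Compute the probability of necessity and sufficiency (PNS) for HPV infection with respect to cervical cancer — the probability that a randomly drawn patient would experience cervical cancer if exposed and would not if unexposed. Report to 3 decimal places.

PNS ≈ 0.274

Let p₁ = 0.348, p₀ = 0.074.
Under exogeneity and monotonicity, PNS = p₁ − p₀.
PNS = 0.348 − 0.074 = 0.274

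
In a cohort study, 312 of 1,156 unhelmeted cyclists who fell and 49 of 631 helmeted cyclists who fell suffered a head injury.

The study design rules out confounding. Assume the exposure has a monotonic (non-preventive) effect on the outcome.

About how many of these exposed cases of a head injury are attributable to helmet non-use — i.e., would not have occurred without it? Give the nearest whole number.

about 222 cases

p₁ = P(outcome | exposed) = 312/1156 = 0.2699
p₀ = P(outcome | unexposed) = 49/631 = 0.077655
PN = (p₁ − p₀)/p₁ = (0.2699 − 0.077655) / 0.2699 ≈ 0.71228.
Attributable cases ≈ PN × (exposed cases) = 0.71228 × 312 ≈ 222.23.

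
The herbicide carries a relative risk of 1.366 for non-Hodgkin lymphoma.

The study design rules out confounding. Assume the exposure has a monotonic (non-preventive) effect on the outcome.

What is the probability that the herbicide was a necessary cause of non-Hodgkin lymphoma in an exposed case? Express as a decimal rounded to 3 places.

PN ≈ 0.268

Under exogeneity and monotonicity, PN = (RR − 1) / RR = 1 − 1/RR.
PN = (1.366 − 1) / 1.366 = 0.366 / 1.366 ≈ 0.2679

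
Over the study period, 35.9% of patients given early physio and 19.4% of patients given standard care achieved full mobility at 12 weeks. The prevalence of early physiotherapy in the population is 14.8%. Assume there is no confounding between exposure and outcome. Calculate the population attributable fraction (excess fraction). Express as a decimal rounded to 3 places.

PAF ≈ 0.112

p₁ = 0.359, p₀ = 0.194.
Overall risk P(Y=1) = π·p₁ + (1−π)·p₀ = 0.148×0.359 + 0.852×0.194 = 0.21842.
Under exogeneity, PAF = [P(Y=1) − p₀] / P(Y=1).
PAF = (0.21842 − 0.194) / 0.21842 ≈ 0.1118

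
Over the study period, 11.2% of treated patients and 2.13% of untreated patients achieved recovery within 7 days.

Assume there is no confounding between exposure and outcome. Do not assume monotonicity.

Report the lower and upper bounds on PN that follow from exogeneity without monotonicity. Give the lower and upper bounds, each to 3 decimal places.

0.810 ≤ PN ≤ 1.000

p₁ = 0.112, p₀ = 0.0213.
Under exogeneity alone the bounds on PN are max{0,(p₁−p₀)/p₁} ≤ PN ≤ min{1,(1−p₀)/p₁}.
  lower = (p₁ − p₀)/p₁ = 0.0907 / 0.112 ≈ 0.8098
  upper = min{1, (1 − p₀)/p₁} = 0.9787 / 0.112 ≈ 8.7384 → capped at 1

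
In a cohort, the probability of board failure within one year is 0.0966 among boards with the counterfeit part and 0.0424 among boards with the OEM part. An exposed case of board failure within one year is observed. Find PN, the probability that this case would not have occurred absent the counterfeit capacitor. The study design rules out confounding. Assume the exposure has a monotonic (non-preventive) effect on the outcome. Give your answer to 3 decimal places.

PN ≈ 0.561

Let p₁ = 0.0966, p₀ = 0.0424.
Under exogeneity and monotonicity, PN = (p₁ − p₀) / p₁.
PN = (0.0966 − 0.0424) / 0.0966 = 0.0542 / 0.0966 ≈ 0.5611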